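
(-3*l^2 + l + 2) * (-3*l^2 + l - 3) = 9*l^4 - 6*l^3 + 4*l^2 - l - 6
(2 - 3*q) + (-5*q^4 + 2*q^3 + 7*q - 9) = -5*q^4 + 2*q^3 + 4*q - 7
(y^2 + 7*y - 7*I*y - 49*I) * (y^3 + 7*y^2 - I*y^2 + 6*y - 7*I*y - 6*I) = y^5 + 14*y^4 - 8*I*y^4 + 48*y^3 - 112*I*y^3 - 56*y^2 - 440*I*y^2 - 385*y - 336*I*y - 294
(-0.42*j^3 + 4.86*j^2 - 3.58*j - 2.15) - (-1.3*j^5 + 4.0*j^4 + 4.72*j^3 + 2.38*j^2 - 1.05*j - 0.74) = 1.3*j^5 - 4.0*j^4 - 5.14*j^3 + 2.48*j^2 - 2.53*j - 1.41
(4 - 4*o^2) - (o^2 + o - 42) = -5*o^2 - o + 46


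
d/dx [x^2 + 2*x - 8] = 2*x + 2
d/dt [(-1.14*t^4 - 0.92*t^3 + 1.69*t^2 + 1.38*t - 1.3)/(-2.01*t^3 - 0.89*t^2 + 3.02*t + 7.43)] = (2.2914*t^6 + 2.0292*t^5 - 6.1127*t^4 - 33.89*t^3 - 22.0138*t^2 + 22.7994*t + 14.1794)/(4.0401*t^6 + 3.5778*t^5 - 11.3483*t^4 - 35.2442*t^3 - 4.105*t^2 + 44.8772*t + 55.2049)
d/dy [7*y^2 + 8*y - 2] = 14*y + 8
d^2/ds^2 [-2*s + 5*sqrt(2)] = 0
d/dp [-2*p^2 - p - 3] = -4*p - 1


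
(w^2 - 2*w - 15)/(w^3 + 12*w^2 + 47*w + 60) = (w - 5)/(w^2 + 9*w + 20)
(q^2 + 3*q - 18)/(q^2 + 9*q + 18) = (q - 3)/(q + 3)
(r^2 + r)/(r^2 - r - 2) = r/(r - 2)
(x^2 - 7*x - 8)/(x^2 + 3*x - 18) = (x^2 - 7*x - 8)/(x^2 + 3*x - 18)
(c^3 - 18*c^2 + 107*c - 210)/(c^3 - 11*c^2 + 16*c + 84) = (c - 5)/(c + 2)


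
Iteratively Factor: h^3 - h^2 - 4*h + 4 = (h - 1)*(h^2 - 4) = (h - 2)*(h - 1)*(h + 2)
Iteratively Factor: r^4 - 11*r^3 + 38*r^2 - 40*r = (r - 5)*(r^3 - 6*r^2 + 8*r) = r*(r - 5)*(r^2 - 6*r + 8) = r*(r - 5)*(r - 4)*(r - 2)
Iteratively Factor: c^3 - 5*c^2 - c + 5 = (c + 1)*(c^2 - 6*c + 5) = (c - 5)*(c + 1)*(c - 1)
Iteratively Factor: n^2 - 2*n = (n - 2)*(n)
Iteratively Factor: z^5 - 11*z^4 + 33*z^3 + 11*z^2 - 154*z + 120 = (z - 3)*(z^4 - 8*z^3 + 9*z^2 + 38*z - 40) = (z - 5)*(z - 3)*(z^3 - 3*z^2 - 6*z + 8) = (z - 5)*(z - 3)*(z - 1)*(z^2 - 2*z - 8) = (z - 5)*(z - 3)*(z - 1)*(z + 2)*(z - 4)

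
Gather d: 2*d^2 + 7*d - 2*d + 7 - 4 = 2*d^2 + 5*d + 3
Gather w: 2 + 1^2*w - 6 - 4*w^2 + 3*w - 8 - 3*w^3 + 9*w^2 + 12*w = -3*w^3 + 5*w^2 + 16*w - 12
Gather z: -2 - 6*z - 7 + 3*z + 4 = -3*z - 5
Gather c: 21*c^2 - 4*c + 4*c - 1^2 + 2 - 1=21*c^2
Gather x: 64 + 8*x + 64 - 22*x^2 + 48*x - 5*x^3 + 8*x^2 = -5*x^3 - 14*x^2 + 56*x + 128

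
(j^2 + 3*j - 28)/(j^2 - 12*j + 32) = (j + 7)/(j - 8)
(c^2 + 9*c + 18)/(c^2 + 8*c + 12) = (c + 3)/(c + 2)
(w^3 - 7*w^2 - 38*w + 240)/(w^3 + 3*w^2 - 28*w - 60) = (w - 8)/(w + 2)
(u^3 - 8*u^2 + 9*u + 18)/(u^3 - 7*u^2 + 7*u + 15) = (u - 6)/(u - 5)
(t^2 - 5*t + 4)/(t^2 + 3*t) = (t^2 - 5*t + 4)/(t*(t + 3))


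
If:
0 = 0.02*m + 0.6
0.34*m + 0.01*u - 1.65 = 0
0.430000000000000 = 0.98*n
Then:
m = -30.00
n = 0.44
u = 1185.00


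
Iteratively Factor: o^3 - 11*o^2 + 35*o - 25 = (o - 1)*(o^2 - 10*o + 25) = (o - 5)*(o - 1)*(o - 5)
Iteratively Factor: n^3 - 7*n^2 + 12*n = (n)*(n^2 - 7*n + 12) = n*(n - 3)*(n - 4)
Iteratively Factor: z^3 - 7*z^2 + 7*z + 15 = (z - 5)*(z^2 - 2*z - 3) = (z - 5)*(z - 3)*(z + 1)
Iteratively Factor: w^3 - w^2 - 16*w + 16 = (w - 4)*(w^2 + 3*w - 4) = (w - 4)*(w - 1)*(w + 4)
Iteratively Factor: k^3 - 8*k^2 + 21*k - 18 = (k - 3)*(k^2 - 5*k + 6) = (k - 3)*(k - 2)*(k - 3)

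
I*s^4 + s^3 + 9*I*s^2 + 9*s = s*(s - 3*I)*(s + 3*I)*(I*s + 1)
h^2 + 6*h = h*(h + 6)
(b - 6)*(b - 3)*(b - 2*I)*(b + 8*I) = b^4 - 9*b^3 + 6*I*b^3 + 34*b^2 - 54*I*b^2 - 144*b + 108*I*b + 288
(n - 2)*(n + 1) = n^2 - n - 2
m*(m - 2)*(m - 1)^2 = m^4 - 4*m^3 + 5*m^2 - 2*m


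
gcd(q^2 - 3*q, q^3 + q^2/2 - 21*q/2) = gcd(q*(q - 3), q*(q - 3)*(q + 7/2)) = q^2 - 3*q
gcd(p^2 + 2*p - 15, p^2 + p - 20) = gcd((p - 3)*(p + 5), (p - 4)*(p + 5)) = p + 5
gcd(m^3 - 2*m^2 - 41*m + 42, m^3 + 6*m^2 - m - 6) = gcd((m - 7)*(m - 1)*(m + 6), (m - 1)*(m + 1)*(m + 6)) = m^2 + 5*m - 6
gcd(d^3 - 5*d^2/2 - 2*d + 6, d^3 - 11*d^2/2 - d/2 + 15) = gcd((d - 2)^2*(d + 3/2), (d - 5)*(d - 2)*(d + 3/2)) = d^2 - d/2 - 3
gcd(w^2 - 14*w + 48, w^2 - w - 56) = w - 8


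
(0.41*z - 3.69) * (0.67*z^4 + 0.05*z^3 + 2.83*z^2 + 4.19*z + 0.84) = 0.2747*z^5 - 2.4518*z^4 + 0.9758*z^3 - 8.7248*z^2 - 15.1167*z - 3.0996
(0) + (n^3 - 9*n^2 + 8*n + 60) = n^3 - 9*n^2 + 8*n + 60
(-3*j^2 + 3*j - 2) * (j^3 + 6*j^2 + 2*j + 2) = -3*j^5 - 15*j^4 + 10*j^3 - 12*j^2 + 2*j - 4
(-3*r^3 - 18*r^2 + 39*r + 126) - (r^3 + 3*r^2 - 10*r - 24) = -4*r^3 - 21*r^2 + 49*r + 150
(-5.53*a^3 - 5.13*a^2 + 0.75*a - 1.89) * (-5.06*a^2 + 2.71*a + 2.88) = 27.9818*a^5 + 10.9715*a^4 - 33.6237*a^3 - 3.1785*a^2 - 2.9619*a - 5.4432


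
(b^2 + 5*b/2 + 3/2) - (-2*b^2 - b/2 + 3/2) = 3*b^2 + 3*b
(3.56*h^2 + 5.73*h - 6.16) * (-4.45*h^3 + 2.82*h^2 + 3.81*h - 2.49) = -15.842*h^5 - 15.4593*h^4 + 57.1342*h^3 - 4.4043*h^2 - 37.7373*h + 15.3384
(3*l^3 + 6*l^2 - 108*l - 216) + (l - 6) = 3*l^3 + 6*l^2 - 107*l - 222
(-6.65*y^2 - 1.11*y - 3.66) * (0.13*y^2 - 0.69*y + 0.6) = -0.8645*y^4 + 4.4442*y^3 - 3.6999*y^2 + 1.8594*y - 2.196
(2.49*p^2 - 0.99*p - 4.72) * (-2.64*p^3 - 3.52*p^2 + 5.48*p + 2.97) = -6.5736*p^5 - 6.1512*p^4 + 29.5908*p^3 + 18.5845*p^2 - 28.8059*p - 14.0184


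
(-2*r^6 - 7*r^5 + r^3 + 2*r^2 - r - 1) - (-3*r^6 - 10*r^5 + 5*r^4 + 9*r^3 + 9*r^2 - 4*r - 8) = r^6 + 3*r^5 - 5*r^4 - 8*r^3 - 7*r^2 + 3*r + 7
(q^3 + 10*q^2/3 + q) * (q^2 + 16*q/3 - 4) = q^5 + 26*q^4/3 + 133*q^3/9 - 8*q^2 - 4*q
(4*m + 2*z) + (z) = 4*m + 3*z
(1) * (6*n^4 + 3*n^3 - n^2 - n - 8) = 6*n^4 + 3*n^3 - n^2 - n - 8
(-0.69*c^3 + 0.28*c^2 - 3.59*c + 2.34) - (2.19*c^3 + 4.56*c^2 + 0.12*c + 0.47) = -2.88*c^3 - 4.28*c^2 - 3.71*c + 1.87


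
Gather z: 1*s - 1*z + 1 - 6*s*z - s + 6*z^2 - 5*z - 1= 6*z^2 + z*(-6*s - 6)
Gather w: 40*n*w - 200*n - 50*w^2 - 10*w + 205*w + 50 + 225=-200*n - 50*w^2 + w*(40*n + 195) + 275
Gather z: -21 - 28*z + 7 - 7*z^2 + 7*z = -7*z^2 - 21*z - 14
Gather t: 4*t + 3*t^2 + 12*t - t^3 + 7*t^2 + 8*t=-t^3 + 10*t^2 + 24*t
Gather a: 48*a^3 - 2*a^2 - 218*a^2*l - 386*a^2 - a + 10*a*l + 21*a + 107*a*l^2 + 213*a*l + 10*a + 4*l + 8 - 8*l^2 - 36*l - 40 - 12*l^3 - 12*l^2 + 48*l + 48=48*a^3 + a^2*(-218*l - 388) + a*(107*l^2 + 223*l + 30) - 12*l^3 - 20*l^2 + 16*l + 16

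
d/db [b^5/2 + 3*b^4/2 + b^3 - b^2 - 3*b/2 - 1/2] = 5*b^4/2 + 6*b^3 + 3*b^2 - 2*b - 3/2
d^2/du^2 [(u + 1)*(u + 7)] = 2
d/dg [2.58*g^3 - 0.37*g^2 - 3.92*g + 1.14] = 7.74*g^2 - 0.74*g - 3.92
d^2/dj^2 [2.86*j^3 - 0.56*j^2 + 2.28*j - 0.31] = 17.16*j - 1.12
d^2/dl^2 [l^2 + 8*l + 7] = 2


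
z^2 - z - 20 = (z - 5)*(z + 4)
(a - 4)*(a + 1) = a^2 - 3*a - 4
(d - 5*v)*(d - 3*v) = d^2 - 8*d*v + 15*v^2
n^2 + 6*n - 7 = (n - 1)*(n + 7)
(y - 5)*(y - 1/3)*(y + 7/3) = y^3 - 3*y^2 - 97*y/9 + 35/9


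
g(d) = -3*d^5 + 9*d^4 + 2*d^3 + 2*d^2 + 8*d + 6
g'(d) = -15*d^4 + 36*d^3 + 6*d^2 + 4*d + 8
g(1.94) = 88.69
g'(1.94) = 88.72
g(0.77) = 16.61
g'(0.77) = 25.80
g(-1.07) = 13.28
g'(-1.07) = -53.17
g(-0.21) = 4.41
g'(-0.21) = 7.06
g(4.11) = -738.68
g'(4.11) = -1655.00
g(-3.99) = 5193.72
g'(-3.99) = -6000.95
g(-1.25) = 26.35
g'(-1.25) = -94.56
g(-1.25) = 26.35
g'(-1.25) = -94.56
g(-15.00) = 2727336.00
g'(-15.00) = -879577.00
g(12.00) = -556026.00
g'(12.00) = -247912.00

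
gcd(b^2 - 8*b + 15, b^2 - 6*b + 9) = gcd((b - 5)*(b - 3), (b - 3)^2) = b - 3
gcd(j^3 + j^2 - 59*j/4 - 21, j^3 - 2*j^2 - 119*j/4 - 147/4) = j^2 + 5*j + 21/4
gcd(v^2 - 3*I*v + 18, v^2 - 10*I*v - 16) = 1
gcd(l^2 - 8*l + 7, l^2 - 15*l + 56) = l - 7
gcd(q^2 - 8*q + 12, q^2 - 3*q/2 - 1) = q - 2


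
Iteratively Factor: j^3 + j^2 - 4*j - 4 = (j + 1)*(j^2 - 4) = (j - 2)*(j + 1)*(j + 2)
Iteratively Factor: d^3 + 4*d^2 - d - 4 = (d + 4)*(d^2 - 1) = (d + 1)*(d + 4)*(d - 1)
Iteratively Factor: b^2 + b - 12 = (b - 3)*(b + 4)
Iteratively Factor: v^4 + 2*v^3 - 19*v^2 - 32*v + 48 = (v - 1)*(v^3 + 3*v^2 - 16*v - 48) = (v - 4)*(v - 1)*(v^2 + 7*v + 12) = (v - 4)*(v - 1)*(v + 3)*(v + 4)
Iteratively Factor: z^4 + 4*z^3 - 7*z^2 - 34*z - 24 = (z + 2)*(z^3 + 2*z^2 - 11*z - 12) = (z - 3)*(z + 2)*(z^2 + 5*z + 4) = (z - 3)*(z + 2)*(z + 4)*(z + 1)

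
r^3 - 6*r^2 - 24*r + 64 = (r - 8)*(r - 2)*(r + 4)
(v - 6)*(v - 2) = v^2 - 8*v + 12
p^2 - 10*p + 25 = (p - 5)^2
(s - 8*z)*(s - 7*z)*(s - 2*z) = s^3 - 17*s^2*z + 86*s*z^2 - 112*z^3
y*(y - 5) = y^2 - 5*y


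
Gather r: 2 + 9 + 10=21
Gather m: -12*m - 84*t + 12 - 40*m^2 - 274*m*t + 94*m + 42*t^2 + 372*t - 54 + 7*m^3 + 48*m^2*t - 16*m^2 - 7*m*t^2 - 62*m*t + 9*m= 7*m^3 + m^2*(48*t - 56) + m*(-7*t^2 - 336*t + 91) + 42*t^2 + 288*t - 42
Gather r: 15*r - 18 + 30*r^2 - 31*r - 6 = 30*r^2 - 16*r - 24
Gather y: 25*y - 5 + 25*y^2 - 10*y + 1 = 25*y^2 + 15*y - 4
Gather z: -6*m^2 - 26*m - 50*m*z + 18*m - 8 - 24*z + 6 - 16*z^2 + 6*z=-6*m^2 - 8*m - 16*z^2 + z*(-50*m - 18) - 2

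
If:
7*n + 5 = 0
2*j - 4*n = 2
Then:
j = -3/7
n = -5/7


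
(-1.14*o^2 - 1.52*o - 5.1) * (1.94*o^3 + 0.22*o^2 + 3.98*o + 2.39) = -2.2116*o^5 - 3.1996*o^4 - 14.7656*o^3 - 9.8962*o^2 - 23.9308*o - 12.189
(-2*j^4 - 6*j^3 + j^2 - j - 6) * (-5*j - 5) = 10*j^5 + 40*j^4 + 25*j^3 + 35*j + 30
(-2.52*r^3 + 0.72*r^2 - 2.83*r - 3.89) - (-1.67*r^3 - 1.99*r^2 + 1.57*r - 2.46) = -0.85*r^3 + 2.71*r^2 - 4.4*r - 1.43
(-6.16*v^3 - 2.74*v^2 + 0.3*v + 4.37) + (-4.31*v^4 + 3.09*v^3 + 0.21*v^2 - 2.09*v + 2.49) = -4.31*v^4 - 3.07*v^3 - 2.53*v^2 - 1.79*v + 6.86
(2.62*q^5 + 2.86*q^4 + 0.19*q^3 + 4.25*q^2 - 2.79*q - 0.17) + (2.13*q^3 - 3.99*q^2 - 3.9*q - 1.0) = 2.62*q^5 + 2.86*q^4 + 2.32*q^3 + 0.26*q^2 - 6.69*q - 1.17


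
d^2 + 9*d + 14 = (d + 2)*(d + 7)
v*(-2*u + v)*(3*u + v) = -6*u^2*v + u*v^2 + v^3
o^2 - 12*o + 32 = (o - 8)*(o - 4)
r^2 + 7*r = r*(r + 7)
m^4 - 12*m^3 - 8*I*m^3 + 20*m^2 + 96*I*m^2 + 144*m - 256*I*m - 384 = (m - 8)*(m - 4)*(m - 6*I)*(m - 2*I)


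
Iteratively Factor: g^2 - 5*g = (g)*(g - 5)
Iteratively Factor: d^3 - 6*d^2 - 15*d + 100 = (d + 4)*(d^2 - 10*d + 25) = (d - 5)*(d + 4)*(d - 5)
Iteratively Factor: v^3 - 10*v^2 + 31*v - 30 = (v - 2)*(v^2 - 8*v + 15) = (v - 5)*(v - 2)*(v - 3)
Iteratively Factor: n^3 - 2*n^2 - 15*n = (n)*(n^2 - 2*n - 15) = n*(n - 5)*(n + 3)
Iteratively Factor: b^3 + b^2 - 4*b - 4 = (b - 2)*(b^2 + 3*b + 2) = (b - 2)*(b + 2)*(b + 1)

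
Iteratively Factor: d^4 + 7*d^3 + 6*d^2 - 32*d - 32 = (d - 2)*(d^3 + 9*d^2 + 24*d + 16) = (d - 2)*(d + 4)*(d^2 + 5*d + 4) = (d - 2)*(d + 1)*(d + 4)*(d + 4)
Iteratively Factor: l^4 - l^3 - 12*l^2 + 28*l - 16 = (l - 1)*(l^3 - 12*l + 16) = (l - 1)*(l + 4)*(l^2 - 4*l + 4) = (l - 2)*(l - 1)*(l + 4)*(l - 2)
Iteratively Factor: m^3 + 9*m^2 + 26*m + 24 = (m + 2)*(m^2 + 7*m + 12) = (m + 2)*(m + 4)*(m + 3)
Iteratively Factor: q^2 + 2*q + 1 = (q + 1)*(q + 1)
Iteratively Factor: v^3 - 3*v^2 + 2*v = (v - 1)*(v^2 - 2*v) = (v - 2)*(v - 1)*(v)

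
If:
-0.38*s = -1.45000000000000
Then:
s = 3.82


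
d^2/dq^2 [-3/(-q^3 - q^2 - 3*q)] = 6*(-q*(3*q + 1)*(q^2 + q + 3) + (3*q^2 + 2*q + 3)^2)/(q^3*(q^2 + q + 3)^3)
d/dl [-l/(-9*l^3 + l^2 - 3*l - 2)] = (9*l^3 - l^2 - l*(27*l^2 - 2*l + 3) + 3*l + 2)/(9*l^3 - l^2 + 3*l + 2)^2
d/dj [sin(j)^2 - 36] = sin(2*j)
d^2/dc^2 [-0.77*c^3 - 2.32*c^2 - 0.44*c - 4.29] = -4.62*c - 4.64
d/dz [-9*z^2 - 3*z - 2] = -18*z - 3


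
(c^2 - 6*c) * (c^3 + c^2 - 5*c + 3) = c^5 - 5*c^4 - 11*c^3 + 33*c^2 - 18*c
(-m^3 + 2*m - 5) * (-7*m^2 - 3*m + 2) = 7*m^5 + 3*m^4 - 16*m^3 + 29*m^2 + 19*m - 10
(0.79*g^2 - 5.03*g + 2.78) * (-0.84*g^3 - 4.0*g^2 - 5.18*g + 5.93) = -0.6636*g^5 + 1.0652*g^4 + 13.6926*g^3 + 19.6201*g^2 - 44.2283*g + 16.4854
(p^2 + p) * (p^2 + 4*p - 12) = p^4 + 5*p^3 - 8*p^2 - 12*p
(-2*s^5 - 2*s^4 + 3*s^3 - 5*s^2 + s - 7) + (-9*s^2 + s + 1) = -2*s^5 - 2*s^4 + 3*s^3 - 14*s^2 + 2*s - 6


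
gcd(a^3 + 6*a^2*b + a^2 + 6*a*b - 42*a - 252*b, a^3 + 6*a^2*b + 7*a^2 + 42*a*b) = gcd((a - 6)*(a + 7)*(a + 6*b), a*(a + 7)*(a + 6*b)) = a^2 + 6*a*b + 7*a + 42*b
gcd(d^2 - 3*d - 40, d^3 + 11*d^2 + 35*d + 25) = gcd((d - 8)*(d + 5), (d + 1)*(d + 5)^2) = d + 5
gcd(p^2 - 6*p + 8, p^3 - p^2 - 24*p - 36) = 1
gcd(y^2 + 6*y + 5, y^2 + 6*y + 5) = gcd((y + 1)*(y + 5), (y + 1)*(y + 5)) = y^2 + 6*y + 5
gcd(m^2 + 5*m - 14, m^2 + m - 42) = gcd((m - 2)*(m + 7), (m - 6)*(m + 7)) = m + 7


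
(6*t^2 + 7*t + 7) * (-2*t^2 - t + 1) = -12*t^4 - 20*t^3 - 15*t^2 + 7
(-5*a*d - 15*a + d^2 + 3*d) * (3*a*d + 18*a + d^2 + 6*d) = -15*a^2*d^2 - 135*a^2*d - 270*a^2 - 2*a*d^3 - 18*a*d^2 - 36*a*d + d^4 + 9*d^3 + 18*d^2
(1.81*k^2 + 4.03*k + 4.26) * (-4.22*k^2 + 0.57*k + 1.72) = -7.6382*k^4 - 15.9749*k^3 - 12.5669*k^2 + 9.3598*k + 7.3272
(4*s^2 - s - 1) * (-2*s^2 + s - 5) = -8*s^4 + 6*s^3 - 19*s^2 + 4*s + 5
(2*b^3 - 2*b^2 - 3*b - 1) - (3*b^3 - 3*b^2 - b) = -b^3 + b^2 - 2*b - 1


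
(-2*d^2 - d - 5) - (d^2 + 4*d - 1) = -3*d^2 - 5*d - 4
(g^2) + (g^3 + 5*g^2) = g^3 + 6*g^2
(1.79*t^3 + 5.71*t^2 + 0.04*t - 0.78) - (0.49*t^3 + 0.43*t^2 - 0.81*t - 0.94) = 1.3*t^3 + 5.28*t^2 + 0.85*t + 0.16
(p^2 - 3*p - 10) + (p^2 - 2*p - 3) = 2*p^2 - 5*p - 13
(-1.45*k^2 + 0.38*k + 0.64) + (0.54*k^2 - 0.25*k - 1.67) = -0.91*k^2 + 0.13*k - 1.03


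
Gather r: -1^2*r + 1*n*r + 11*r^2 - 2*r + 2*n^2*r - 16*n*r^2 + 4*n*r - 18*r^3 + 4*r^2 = -18*r^3 + r^2*(15 - 16*n) + r*(2*n^2 + 5*n - 3)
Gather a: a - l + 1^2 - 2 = a - l - 1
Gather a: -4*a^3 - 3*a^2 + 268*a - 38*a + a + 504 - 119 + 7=-4*a^3 - 3*a^2 + 231*a + 392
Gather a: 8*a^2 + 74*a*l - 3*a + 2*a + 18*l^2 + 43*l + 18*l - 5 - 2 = 8*a^2 + a*(74*l - 1) + 18*l^2 + 61*l - 7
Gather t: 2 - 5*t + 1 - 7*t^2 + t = -7*t^2 - 4*t + 3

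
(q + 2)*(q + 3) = q^2 + 5*q + 6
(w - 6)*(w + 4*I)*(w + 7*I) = w^3 - 6*w^2 + 11*I*w^2 - 28*w - 66*I*w + 168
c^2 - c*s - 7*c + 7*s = (c - 7)*(c - s)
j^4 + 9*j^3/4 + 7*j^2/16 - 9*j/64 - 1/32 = (j - 1/4)*(j + 1/4)^2*(j + 2)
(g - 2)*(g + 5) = g^2 + 3*g - 10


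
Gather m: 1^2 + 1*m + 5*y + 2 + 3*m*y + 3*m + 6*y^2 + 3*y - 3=m*(3*y + 4) + 6*y^2 + 8*y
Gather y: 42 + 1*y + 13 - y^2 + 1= -y^2 + y + 56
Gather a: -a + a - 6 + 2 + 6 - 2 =0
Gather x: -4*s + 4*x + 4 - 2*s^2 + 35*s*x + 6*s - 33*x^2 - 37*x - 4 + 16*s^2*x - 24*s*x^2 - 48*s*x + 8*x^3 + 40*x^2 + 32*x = -2*s^2 + 2*s + 8*x^3 + x^2*(7 - 24*s) + x*(16*s^2 - 13*s - 1)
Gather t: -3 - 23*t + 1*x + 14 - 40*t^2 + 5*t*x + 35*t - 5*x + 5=-40*t^2 + t*(5*x + 12) - 4*x + 16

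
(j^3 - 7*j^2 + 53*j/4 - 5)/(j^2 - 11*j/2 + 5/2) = (j^2 - 13*j/2 + 10)/(j - 5)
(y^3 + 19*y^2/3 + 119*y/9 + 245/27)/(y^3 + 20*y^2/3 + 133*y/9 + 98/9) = (y + 5/3)/(y + 2)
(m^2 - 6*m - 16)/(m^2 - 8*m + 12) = (m^2 - 6*m - 16)/(m^2 - 8*m + 12)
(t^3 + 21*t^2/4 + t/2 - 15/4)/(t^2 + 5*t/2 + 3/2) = (4*t^2 + 17*t - 15)/(2*(2*t + 3))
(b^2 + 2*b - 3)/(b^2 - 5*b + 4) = (b + 3)/(b - 4)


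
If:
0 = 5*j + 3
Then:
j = -3/5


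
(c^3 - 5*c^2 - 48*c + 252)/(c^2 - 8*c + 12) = (c^2 + c - 42)/(c - 2)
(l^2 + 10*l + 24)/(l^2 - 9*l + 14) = (l^2 + 10*l + 24)/(l^2 - 9*l + 14)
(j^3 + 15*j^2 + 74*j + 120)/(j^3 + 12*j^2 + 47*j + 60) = (j + 6)/(j + 3)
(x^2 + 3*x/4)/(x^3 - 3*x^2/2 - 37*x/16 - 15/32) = 8*x/(8*x^2 - 18*x - 5)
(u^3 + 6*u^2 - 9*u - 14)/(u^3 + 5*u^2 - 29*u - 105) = (u^2 - u - 2)/(u^2 - 2*u - 15)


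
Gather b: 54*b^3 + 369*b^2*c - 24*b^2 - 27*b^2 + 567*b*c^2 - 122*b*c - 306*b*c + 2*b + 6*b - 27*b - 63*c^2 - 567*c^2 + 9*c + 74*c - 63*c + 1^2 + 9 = 54*b^3 + b^2*(369*c - 51) + b*(567*c^2 - 428*c - 19) - 630*c^2 + 20*c + 10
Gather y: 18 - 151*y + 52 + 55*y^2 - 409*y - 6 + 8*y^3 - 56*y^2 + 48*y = 8*y^3 - y^2 - 512*y + 64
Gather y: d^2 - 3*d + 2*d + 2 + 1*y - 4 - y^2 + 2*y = d^2 - d - y^2 + 3*y - 2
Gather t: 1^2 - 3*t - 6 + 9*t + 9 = 6*t + 4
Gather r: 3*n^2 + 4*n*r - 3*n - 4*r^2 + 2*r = 3*n^2 - 3*n - 4*r^2 + r*(4*n + 2)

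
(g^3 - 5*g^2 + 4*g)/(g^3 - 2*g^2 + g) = (g - 4)/(g - 1)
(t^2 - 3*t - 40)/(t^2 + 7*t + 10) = (t - 8)/(t + 2)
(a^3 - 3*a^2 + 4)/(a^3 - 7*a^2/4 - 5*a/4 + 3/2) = 4*(a - 2)/(4*a - 3)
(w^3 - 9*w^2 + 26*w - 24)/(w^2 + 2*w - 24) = (w^2 - 5*w + 6)/(w + 6)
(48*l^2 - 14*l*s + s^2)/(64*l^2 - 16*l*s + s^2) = (-6*l + s)/(-8*l + s)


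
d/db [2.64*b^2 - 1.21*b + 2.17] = 5.28*b - 1.21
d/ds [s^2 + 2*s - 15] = 2*s + 2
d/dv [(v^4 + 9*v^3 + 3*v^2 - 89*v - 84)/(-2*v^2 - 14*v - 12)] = (-v^3 - 13*v^2 - 48*v - 27)/(v^2 + 12*v + 36)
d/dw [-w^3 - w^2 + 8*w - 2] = -3*w^2 - 2*w + 8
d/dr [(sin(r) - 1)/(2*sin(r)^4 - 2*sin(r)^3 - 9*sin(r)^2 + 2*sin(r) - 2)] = 3*(-2*sin(r)^3 + 4*sin(r)^2 + sin(r) - 6)*sin(r)*cos(r)/(2*sin(r)^4 - 2*sin(r)^3 - 9*sin(r)^2 + 2*sin(r) - 2)^2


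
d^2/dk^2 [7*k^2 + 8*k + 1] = 14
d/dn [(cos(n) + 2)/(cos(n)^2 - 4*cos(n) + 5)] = (cos(n)^2 + 4*cos(n) - 13)*sin(n)/(cos(n)^2 - 4*cos(n) + 5)^2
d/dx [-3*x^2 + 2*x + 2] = 2 - 6*x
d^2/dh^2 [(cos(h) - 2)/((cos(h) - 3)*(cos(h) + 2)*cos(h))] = (50*(1 - cos(h)^2)^2/cos(h)^3 - 30*sin(h)^6/cos(h)^3 - 4*cos(h)^4 - 9*cos(h)^3 - 41*cos(h)^2 - 72*tan(h)^2 + 10 + 142/cos(h) - 164/cos(h)^3)/((cos(h) - 3)^3*(cos(h) + 2)^3)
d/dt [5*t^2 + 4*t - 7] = 10*t + 4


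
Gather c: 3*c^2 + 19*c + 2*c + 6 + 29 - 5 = 3*c^2 + 21*c + 30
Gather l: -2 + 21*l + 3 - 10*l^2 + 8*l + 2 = -10*l^2 + 29*l + 3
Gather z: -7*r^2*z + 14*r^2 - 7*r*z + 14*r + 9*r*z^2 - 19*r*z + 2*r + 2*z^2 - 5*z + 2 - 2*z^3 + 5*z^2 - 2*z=14*r^2 + 16*r - 2*z^3 + z^2*(9*r + 7) + z*(-7*r^2 - 26*r - 7) + 2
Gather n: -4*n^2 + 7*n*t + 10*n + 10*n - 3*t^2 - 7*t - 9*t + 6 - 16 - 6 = -4*n^2 + n*(7*t + 20) - 3*t^2 - 16*t - 16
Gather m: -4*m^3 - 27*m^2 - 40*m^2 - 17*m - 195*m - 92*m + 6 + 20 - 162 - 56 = -4*m^3 - 67*m^2 - 304*m - 192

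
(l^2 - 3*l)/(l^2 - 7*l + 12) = l/(l - 4)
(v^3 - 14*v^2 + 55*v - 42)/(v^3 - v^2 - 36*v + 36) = (v - 7)/(v + 6)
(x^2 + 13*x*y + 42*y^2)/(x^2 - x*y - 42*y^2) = (x + 7*y)/(x - 7*y)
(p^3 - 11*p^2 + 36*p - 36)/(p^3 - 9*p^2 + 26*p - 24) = (p - 6)/(p - 4)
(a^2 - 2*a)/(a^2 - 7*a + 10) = a/(a - 5)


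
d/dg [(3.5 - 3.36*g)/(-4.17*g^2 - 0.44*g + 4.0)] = (-14.0112*g^2 + 29.19*g - 11.9)/(17.3889*g^4 + 3.6696*g^3 - 33.1664*g^2 - 3.52*g + 16.0)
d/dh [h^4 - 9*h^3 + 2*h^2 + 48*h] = 4*h^3 - 27*h^2 + 4*h + 48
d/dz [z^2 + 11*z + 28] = 2*z + 11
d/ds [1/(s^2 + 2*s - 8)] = 2*(-s - 1)/(s^2 + 2*s - 8)^2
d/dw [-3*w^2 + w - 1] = 1 - 6*w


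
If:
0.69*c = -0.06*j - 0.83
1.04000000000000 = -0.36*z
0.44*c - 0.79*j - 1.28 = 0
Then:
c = -1.01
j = -2.18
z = -2.89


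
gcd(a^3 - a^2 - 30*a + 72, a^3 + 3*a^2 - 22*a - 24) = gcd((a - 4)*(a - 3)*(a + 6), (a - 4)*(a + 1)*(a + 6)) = a^2 + 2*a - 24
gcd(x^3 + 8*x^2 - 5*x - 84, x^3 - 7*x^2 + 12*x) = x - 3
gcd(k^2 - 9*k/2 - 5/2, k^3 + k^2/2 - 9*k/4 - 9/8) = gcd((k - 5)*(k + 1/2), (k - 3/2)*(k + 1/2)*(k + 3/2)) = k + 1/2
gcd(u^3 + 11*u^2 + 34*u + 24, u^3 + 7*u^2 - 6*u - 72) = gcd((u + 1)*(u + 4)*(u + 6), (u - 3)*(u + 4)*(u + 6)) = u^2 + 10*u + 24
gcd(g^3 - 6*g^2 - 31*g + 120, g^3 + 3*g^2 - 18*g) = g - 3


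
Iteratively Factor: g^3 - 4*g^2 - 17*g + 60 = (g - 5)*(g^2 + g - 12) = (g - 5)*(g + 4)*(g - 3)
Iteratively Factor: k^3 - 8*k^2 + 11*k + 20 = (k - 4)*(k^2 - 4*k - 5) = (k - 4)*(k + 1)*(k - 5)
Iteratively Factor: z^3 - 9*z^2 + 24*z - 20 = (z - 5)*(z^2 - 4*z + 4) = (z - 5)*(z - 2)*(z - 2)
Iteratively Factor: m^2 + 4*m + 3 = (m + 1)*(m + 3)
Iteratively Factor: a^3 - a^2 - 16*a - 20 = (a + 2)*(a^2 - 3*a - 10) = (a - 5)*(a + 2)*(a + 2)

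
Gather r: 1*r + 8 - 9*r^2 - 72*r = -9*r^2 - 71*r + 8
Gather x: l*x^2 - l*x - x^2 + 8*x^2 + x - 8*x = x^2*(l + 7) + x*(-l - 7)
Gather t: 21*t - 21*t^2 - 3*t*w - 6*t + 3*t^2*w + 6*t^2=t^2*(3*w - 15) + t*(15 - 3*w)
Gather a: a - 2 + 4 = a + 2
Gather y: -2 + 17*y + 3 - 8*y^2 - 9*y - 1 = -8*y^2 + 8*y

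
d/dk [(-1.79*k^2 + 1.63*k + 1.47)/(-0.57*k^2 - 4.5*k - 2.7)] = (8.9841*k^2 + 11.3418*k + 2.214)/(0.3249*k^4 + 5.13*k^3 + 23.328*k^2 + 24.3*k + 7.29)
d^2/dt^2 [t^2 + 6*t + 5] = 2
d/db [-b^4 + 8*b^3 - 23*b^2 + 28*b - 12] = -4*b^3 + 24*b^2 - 46*b + 28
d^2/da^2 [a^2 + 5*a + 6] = 2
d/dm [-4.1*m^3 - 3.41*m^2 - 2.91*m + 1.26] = -12.3*m^2 - 6.82*m - 2.91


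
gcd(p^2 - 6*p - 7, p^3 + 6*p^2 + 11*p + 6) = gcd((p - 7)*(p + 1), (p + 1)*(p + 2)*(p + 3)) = p + 1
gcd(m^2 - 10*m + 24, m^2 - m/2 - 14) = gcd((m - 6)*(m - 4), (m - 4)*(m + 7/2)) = m - 4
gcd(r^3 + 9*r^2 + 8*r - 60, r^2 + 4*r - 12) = r^2 + 4*r - 12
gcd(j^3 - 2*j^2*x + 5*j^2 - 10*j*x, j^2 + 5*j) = j^2 + 5*j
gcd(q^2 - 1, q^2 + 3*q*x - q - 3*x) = q - 1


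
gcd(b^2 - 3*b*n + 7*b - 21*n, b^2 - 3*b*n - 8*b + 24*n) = b - 3*n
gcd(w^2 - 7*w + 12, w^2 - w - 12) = w - 4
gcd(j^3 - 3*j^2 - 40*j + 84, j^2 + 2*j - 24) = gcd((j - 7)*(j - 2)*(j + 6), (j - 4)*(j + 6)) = j + 6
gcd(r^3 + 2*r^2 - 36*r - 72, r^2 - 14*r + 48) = r - 6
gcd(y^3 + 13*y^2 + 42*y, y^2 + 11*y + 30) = y + 6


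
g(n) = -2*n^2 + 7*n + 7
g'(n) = 7 - 4*n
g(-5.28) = -85.72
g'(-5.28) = 28.12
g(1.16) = 12.43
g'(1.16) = 2.36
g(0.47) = 9.85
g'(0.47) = 5.12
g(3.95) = 3.44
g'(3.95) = -8.80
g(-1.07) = -2.78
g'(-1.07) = 11.28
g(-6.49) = -122.67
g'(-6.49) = 32.96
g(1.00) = 12.00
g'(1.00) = 3.00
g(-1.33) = -5.85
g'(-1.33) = 12.32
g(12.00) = -197.00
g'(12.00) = -41.00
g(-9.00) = -218.00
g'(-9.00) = 43.00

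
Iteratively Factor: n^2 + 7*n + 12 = (n + 4)*(n + 3)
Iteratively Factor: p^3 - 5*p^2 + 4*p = (p)*(p^2 - 5*p + 4) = p*(p - 4)*(p - 1)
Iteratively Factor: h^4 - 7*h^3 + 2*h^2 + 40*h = (h + 2)*(h^3 - 9*h^2 + 20*h) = (h - 4)*(h + 2)*(h^2 - 5*h) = h*(h - 4)*(h + 2)*(h - 5)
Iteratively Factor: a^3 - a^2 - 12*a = (a - 4)*(a^2 + 3*a) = (a - 4)*(a + 3)*(a)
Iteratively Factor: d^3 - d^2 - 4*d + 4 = (d + 2)*(d^2 - 3*d + 2) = (d - 2)*(d + 2)*(d - 1)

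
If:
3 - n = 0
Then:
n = 3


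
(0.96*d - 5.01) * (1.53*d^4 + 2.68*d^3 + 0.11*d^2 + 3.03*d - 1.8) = 1.4688*d^5 - 5.0925*d^4 - 13.3212*d^3 + 2.3577*d^2 - 16.9083*d + 9.018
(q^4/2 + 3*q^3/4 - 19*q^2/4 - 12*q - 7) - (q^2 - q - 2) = q^4/2 + 3*q^3/4 - 23*q^2/4 - 11*q - 5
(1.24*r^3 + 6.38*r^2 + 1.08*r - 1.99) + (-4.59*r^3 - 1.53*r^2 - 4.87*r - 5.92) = -3.35*r^3 + 4.85*r^2 - 3.79*r - 7.91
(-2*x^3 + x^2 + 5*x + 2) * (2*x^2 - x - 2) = -4*x^5 + 4*x^4 + 13*x^3 - 3*x^2 - 12*x - 4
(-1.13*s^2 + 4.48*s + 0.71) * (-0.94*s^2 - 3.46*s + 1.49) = 1.0622*s^4 - 0.3014*s^3 - 17.8519*s^2 + 4.2186*s + 1.0579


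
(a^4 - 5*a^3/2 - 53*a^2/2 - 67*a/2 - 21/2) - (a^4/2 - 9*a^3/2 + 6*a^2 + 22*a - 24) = a^4/2 + 2*a^3 - 65*a^2/2 - 111*a/2 + 27/2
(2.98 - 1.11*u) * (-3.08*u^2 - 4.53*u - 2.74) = 3.4188*u^3 - 4.1501*u^2 - 10.458*u - 8.1652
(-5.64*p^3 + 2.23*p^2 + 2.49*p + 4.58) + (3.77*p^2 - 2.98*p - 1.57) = -5.64*p^3 + 6.0*p^2 - 0.49*p + 3.01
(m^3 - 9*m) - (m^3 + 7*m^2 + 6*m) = -7*m^2 - 15*m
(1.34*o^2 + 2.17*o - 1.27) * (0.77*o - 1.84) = 1.0318*o^3 - 0.7947*o^2 - 4.9707*o + 2.3368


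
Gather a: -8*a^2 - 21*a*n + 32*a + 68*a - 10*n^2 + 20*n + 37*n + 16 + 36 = -8*a^2 + a*(100 - 21*n) - 10*n^2 + 57*n + 52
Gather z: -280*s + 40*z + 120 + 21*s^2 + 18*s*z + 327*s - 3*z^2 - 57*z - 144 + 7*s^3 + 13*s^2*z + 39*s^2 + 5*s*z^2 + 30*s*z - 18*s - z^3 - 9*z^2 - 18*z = 7*s^3 + 60*s^2 + 29*s - z^3 + z^2*(5*s - 12) + z*(13*s^2 + 48*s - 35) - 24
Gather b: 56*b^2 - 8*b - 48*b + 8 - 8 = 56*b^2 - 56*b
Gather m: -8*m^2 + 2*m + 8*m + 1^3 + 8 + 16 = -8*m^2 + 10*m + 25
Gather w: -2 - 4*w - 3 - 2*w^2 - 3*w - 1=-2*w^2 - 7*w - 6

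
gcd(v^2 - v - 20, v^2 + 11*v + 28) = v + 4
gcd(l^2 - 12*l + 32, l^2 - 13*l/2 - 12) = l - 8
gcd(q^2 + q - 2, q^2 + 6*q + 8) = q + 2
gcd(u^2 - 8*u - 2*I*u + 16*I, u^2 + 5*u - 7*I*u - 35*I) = 1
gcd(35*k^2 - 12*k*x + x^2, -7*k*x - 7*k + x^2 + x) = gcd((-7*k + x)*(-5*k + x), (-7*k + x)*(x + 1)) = -7*k + x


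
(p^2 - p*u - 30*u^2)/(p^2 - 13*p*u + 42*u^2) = (p + 5*u)/(p - 7*u)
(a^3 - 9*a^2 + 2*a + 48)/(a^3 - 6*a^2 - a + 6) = (a^3 - 9*a^2 + 2*a + 48)/(a^3 - 6*a^2 - a + 6)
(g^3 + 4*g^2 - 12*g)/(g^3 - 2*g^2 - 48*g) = (g - 2)/(g - 8)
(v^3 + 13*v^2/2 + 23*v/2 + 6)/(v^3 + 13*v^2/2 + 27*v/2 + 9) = (v^2 + 5*v + 4)/(v^2 + 5*v + 6)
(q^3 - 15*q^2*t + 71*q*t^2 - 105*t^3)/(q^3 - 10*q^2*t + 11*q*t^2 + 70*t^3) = (q - 3*t)/(q + 2*t)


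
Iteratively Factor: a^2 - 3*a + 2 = (a - 2)*(a - 1)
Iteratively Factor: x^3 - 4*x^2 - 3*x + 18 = (x - 3)*(x^2 - x - 6) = (x - 3)*(x + 2)*(x - 3)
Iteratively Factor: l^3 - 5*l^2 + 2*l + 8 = (l - 4)*(l^2 - l - 2) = (l - 4)*(l - 2)*(l + 1)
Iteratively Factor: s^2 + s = (s + 1)*(s)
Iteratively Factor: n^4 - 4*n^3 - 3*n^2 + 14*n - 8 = (n - 1)*(n^3 - 3*n^2 - 6*n + 8) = (n - 1)*(n + 2)*(n^2 - 5*n + 4) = (n - 4)*(n - 1)*(n + 2)*(n - 1)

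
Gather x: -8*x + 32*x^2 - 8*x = 32*x^2 - 16*x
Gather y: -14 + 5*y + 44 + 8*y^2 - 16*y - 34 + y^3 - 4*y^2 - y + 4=y^3 + 4*y^2 - 12*y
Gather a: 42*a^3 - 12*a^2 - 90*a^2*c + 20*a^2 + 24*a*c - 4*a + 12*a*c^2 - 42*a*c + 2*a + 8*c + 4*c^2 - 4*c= 42*a^3 + a^2*(8 - 90*c) + a*(12*c^2 - 18*c - 2) + 4*c^2 + 4*c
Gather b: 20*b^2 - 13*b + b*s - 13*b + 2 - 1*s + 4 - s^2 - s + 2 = 20*b^2 + b*(s - 26) - s^2 - 2*s + 8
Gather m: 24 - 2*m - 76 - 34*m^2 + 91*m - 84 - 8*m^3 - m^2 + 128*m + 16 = -8*m^3 - 35*m^2 + 217*m - 120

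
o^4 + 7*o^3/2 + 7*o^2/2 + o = o*(o + 1/2)*(o + 1)*(o + 2)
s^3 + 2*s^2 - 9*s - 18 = (s - 3)*(s + 2)*(s + 3)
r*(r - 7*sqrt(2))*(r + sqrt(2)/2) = r^3 - 13*sqrt(2)*r^2/2 - 7*r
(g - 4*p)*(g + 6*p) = g^2 + 2*g*p - 24*p^2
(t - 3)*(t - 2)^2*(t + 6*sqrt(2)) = t^4 - 7*t^3 + 6*sqrt(2)*t^3 - 42*sqrt(2)*t^2 + 16*t^2 - 12*t + 96*sqrt(2)*t - 72*sqrt(2)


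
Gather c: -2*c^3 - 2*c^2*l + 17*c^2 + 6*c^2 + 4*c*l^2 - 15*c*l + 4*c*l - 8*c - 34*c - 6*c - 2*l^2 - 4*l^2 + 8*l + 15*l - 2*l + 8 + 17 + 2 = -2*c^3 + c^2*(23 - 2*l) + c*(4*l^2 - 11*l - 48) - 6*l^2 + 21*l + 27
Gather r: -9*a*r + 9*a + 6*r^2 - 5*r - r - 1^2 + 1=9*a + 6*r^2 + r*(-9*a - 6)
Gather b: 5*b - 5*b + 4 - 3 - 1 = 0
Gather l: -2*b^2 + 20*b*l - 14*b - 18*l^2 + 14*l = -2*b^2 - 14*b - 18*l^2 + l*(20*b + 14)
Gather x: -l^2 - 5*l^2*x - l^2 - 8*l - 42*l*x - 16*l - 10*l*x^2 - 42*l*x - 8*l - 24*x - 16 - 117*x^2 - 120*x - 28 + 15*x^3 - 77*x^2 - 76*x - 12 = -2*l^2 - 32*l + 15*x^3 + x^2*(-10*l - 194) + x*(-5*l^2 - 84*l - 220) - 56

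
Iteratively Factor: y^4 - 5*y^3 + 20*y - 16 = (y - 2)*(y^3 - 3*y^2 - 6*y + 8) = (y - 2)*(y - 1)*(y^2 - 2*y - 8) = (y - 2)*(y - 1)*(y + 2)*(y - 4)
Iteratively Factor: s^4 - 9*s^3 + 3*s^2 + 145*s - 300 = (s - 3)*(s^3 - 6*s^2 - 15*s + 100) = (s - 5)*(s - 3)*(s^2 - s - 20) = (s - 5)^2*(s - 3)*(s + 4)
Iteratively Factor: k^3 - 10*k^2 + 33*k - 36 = (k - 3)*(k^2 - 7*k + 12) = (k - 4)*(k - 3)*(k - 3)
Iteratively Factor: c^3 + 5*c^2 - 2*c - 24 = (c + 3)*(c^2 + 2*c - 8) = (c - 2)*(c + 3)*(c + 4)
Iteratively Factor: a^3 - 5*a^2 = (a)*(a^2 - 5*a) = a*(a - 5)*(a)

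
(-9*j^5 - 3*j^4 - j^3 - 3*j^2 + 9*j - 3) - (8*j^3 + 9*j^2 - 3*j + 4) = -9*j^5 - 3*j^4 - 9*j^3 - 12*j^2 + 12*j - 7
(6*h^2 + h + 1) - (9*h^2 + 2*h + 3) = -3*h^2 - h - 2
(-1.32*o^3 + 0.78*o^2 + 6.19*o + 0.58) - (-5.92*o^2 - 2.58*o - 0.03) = -1.32*o^3 + 6.7*o^2 + 8.77*o + 0.61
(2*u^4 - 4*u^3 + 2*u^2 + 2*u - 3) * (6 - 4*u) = -8*u^5 + 28*u^4 - 32*u^3 + 4*u^2 + 24*u - 18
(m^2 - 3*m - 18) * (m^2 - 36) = m^4 - 3*m^3 - 54*m^2 + 108*m + 648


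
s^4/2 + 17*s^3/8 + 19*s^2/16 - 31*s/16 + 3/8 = (s/2 + 1)*(s - 1/2)*(s - 1/4)*(s + 3)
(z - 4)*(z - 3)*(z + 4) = z^3 - 3*z^2 - 16*z + 48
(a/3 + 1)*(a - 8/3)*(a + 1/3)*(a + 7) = a^4/3 + 23*a^3/9 - 29*a^2/27 - 521*a/27 - 56/9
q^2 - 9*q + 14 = (q - 7)*(q - 2)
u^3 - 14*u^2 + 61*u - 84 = (u - 7)*(u - 4)*(u - 3)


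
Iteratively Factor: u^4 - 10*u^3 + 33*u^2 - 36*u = (u - 3)*(u^3 - 7*u^2 + 12*u) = u*(u - 3)*(u^2 - 7*u + 12) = u*(u - 4)*(u - 3)*(u - 3)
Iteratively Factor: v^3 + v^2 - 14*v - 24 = (v + 2)*(v^2 - v - 12) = (v + 2)*(v + 3)*(v - 4)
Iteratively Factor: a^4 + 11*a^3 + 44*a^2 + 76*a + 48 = (a + 4)*(a^3 + 7*a^2 + 16*a + 12) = (a + 2)*(a + 4)*(a^2 + 5*a + 6) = (a + 2)^2*(a + 4)*(a + 3)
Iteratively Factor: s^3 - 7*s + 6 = (s - 2)*(s^2 + 2*s - 3) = (s - 2)*(s + 3)*(s - 1)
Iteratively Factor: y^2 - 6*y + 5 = (y - 5)*(y - 1)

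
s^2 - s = s*(s - 1)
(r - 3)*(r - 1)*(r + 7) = r^3 + 3*r^2 - 25*r + 21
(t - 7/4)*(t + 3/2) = t^2 - t/4 - 21/8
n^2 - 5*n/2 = n*(n - 5/2)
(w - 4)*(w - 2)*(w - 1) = w^3 - 7*w^2 + 14*w - 8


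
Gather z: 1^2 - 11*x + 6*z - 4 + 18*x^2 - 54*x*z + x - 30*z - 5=18*x^2 - 10*x + z*(-54*x - 24) - 8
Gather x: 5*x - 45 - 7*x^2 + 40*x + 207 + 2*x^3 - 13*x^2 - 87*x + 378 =2*x^3 - 20*x^2 - 42*x + 540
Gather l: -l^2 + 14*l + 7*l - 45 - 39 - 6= -l^2 + 21*l - 90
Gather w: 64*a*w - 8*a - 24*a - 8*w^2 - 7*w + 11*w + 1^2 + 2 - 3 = -32*a - 8*w^2 + w*(64*a + 4)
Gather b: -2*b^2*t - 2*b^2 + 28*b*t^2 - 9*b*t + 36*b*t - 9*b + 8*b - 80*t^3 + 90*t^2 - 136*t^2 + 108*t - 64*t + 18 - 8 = b^2*(-2*t - 2) + b*(28*t^2 + 27*t - 1) - 80*t^3 - 46*t^2 + 44*t + 10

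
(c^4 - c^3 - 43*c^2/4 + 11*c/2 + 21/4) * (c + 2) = c^5 + c^4 - 51*c^3/4 - 16*c^2 + 65*c/4 + 21/2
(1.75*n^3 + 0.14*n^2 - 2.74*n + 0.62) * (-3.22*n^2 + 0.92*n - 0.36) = -5.635*n^5 + 1.1592*n^4 + 8.3216*n^3 - 4.5676*n^2 + 1.5568*n - 0.2232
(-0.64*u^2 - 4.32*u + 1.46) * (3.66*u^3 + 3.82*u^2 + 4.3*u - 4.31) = -2.3424*u^5 - 18.256*u^4 - 13.9108*u^3 - 10.2404*u^2 + 24.8972*u - 6.2926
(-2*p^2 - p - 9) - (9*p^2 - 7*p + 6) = -11*p^2 + 6*p - 15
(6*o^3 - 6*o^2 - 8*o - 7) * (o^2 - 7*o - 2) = 6*o^5 - 48*o^4 + 22*o^3 + 61*o^2 + 65*o + 14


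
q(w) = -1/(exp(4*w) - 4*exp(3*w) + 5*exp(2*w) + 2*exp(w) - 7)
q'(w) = -(-4*exp(4*w) + 12*exp(3*w) - 10*exp(2*w) - 2*exp(w))/(exp(4*w) - 4*exp(3*w) + 5*exp(2*w) + 2*exp(w) - 7)^2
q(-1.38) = 0.16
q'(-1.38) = 0.02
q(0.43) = 0.95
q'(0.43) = 4.89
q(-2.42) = 0.15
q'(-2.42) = 0.01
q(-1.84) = 0.15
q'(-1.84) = 0.01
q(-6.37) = 0.14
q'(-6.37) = 0.00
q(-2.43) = 0.15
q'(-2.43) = 0.01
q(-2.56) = 0.15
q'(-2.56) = 0.00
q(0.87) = -0.23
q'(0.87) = 1.52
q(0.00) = 0.33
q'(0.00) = 0.44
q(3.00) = 0.00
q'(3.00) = 0.00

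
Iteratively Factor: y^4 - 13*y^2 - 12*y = (y - 4)*(y^3 + 4*y^2 + 3*y) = (y - 4)*(y + 1)*(y^2 + 3*y) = (y - 4)*(y + 1)*(y + 3)*(y)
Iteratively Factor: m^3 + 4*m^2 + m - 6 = (m + 2)*(m^2 + 2*m - 3) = (m + 2)*(m + 3)*(m - 1)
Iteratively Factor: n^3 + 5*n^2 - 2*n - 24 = (n - 2)*(n^2 + 7*n + 12) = (n - 2)*(n + 4)*(n + 3)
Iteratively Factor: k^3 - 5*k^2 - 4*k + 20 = (k - 5)*(k^2 - 4) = (k - 5)*(k - 2)*(k + 2)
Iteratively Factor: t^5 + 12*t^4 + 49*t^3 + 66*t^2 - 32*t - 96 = (t + 2)*(t^4 + 10*t^3 + 29*t^2 + 8*t - 48) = (t + 2)*(t + 3)*(t^3 + 7*t^2 + 8*t - 16) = (t + 2)*(t + 3)*(t + 4)*(t^2 + 3*t - 4) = (t + 2)*(t + 3)*(t + 4)^2*(t - 1)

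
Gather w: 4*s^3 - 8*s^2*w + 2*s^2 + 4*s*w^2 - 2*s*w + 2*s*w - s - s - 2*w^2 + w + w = 4*s^3 + 2*s^2 - 2*s + w^2*(4*s - 2) + w*(2 - 8*s^2)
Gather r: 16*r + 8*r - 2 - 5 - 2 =24*r - 9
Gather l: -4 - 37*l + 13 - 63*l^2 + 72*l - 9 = -63*l^2 + 35*l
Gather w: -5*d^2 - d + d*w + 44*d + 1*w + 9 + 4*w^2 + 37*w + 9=-5*d^2 + 43*d + 4*w^2 + w*(d + 38) + 18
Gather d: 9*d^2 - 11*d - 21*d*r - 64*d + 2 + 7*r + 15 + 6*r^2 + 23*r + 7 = 9*d^2 + d*(-21*r - 75) + 6*r^2 + 30*r + 24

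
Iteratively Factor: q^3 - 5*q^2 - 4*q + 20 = (q - 5)*(q^2 - 4) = (q - 5)*(q + 2)*(q - 2)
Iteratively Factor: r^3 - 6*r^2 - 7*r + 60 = (r + 3)*(r^2 - 9*r + 20) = (r - 5)*(r + 3)*(r - 4)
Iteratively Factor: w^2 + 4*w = (w)*(w + 4)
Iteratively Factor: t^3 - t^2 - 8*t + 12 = (t + 3)*(t^2 - 4*t + 4) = (t - 2)*(t + 3)*(t - 2)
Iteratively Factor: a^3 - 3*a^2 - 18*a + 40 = (a + 4)*(a^2 - 7*a + 10) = (a - 5)*(a + 4)*(a - 2)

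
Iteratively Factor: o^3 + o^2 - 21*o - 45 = (o + 3)*(o^2 - 2*o - 15) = (o - 5)*(o + 3)*(o + 3)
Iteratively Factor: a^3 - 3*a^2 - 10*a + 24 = (a - 4)*(a^2 + a - 6) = (a - 4)*(a + 3)*(a - 2)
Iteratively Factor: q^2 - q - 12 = (q + 3)*(q - 4)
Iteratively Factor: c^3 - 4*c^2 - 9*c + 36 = (c + 3)*(c^2 - 7*c + 12) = (c - 4)*(c + 3)*(c - 3)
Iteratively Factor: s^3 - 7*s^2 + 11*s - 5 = (s - 1)*(s^2 - 6*s + 5) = (s - 5)*(s - 1)*(s - 1)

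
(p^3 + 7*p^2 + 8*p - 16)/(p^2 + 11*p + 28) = (p^2 + 3*p - 4)/(p + 7)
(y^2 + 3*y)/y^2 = (y + 3)/y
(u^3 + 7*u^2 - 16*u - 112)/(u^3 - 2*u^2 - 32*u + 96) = (u^2 + 11*u + 28)/(u^2 + 2*u - 24)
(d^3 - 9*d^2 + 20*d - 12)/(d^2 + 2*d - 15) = (d^3 - 9*d^2 + 20*d - 12)/(d^2 + 2*d - 15)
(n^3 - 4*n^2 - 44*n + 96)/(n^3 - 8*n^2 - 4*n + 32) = (n + 6)/(n + 2)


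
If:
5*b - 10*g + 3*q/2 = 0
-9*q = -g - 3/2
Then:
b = 177*q/10 - 3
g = 9*q - 3/2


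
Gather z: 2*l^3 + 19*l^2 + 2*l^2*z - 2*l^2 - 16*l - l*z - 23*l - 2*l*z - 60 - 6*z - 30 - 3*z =2*l^3 + 17*l^2 - 39*l + z*(2*l^2 - 3*l - 9) - 90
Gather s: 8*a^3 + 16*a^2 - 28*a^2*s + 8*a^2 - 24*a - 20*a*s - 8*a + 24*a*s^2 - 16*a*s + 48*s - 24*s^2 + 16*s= 8*a^3 + 24*a^2 - 32*a + s^2*(24*a - 24) + s*(-28*a^2 - 36*a + 64)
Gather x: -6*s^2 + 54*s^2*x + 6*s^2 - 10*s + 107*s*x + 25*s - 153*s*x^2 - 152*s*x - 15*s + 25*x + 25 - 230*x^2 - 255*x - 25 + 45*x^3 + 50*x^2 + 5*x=45*x^3 + x^2*(-153*s - 180) + x*(54*s^2 - 45*s - 225)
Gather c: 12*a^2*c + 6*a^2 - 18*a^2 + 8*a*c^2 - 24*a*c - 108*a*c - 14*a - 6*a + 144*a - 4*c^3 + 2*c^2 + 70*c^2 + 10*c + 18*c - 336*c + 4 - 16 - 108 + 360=-12*a^2 + 124*a - 4*c^3 + c^2*(8*a + 72) + c*(12*a^2 - 132*a - 308) + 240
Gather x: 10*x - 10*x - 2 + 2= 0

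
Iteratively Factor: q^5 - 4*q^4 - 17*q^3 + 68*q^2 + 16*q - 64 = (q - 1)*(q^4 - 3*q^3 - 20*q^2 + 48*q + 64) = (q - 4)*(q - 1)*(q^3 + q^2 - 16*q - 16) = (q - 4)*(q - 1)*(q + 1)*(q^2 - 16) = (q - 4)*(q - 1)*(q + 1)*(q + 4)*(q - 4)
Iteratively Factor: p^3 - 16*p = (p - 4)*(p^2 + 4*p) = p*(p - 4)*(p + 4)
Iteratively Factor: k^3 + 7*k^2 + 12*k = (k + 3)*(k^2 + 4*k) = k*(k + 3)*(k + 4)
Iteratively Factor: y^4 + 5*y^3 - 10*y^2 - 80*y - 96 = (y + 4)*(y^3 + y^2 - 14*y - 24) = (y - 4)*(y + 4)*(y^2 + 5*y + 6) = (y - 4)*(y + 3)*(y + 4)*(y + 2)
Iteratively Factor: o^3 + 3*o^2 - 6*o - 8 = (o + 1)*(o^2 + 2*o - 8) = (o - 2)*(o + 1)*(o + 4)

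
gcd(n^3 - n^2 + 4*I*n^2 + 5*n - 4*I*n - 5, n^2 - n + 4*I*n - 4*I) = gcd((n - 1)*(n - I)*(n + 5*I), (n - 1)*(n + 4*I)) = n - 1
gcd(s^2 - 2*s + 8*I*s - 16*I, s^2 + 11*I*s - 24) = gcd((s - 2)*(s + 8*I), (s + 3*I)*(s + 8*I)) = s + 8*I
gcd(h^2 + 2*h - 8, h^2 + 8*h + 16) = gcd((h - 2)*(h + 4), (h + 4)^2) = h + 4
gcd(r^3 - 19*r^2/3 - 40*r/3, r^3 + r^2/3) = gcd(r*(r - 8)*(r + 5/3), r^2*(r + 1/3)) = r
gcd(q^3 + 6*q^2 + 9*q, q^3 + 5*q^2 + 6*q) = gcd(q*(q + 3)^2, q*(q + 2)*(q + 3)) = q^2 + 3*q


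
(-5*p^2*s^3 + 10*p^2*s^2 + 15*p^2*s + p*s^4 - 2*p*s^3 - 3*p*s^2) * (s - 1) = -5*p^2*s^4 + 15*p^2*s^3 + 5*p^2*s^2 - 15*p^2*s + p*s^5 - 3*p*s^4 - p*s^3 + 3*p*s^2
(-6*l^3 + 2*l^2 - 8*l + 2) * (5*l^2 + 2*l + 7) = -30*l^5 - 2*l^4 - 78*l^3 + 8*l^2 - 52*l + 14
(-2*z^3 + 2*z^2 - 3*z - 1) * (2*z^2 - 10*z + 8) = -4*z^5 + 24*z^4 - 42*z^3 + 44*z^2 - 14*z - 8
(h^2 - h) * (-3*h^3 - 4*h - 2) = -3*h^5 + 3*h^4 - 4*h^3 + 2*h^2 + 2*h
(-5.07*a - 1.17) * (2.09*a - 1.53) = -10.5963*a^2 + 5.3118*a + 1.7901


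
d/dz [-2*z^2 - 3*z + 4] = -4*z - 3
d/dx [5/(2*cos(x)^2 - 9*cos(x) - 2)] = 5*(4*cos(x) - 9)*sin(x)/(2*sin(x)^2 + 9*cos(x))^2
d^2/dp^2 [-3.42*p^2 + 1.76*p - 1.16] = -6.84000000000000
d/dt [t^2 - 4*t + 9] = 2*t - 4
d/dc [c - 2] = 1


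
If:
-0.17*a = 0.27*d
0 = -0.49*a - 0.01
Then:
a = -0.02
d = 0.01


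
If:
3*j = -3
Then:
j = -1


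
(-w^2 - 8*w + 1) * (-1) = w^2 + 8*w - 1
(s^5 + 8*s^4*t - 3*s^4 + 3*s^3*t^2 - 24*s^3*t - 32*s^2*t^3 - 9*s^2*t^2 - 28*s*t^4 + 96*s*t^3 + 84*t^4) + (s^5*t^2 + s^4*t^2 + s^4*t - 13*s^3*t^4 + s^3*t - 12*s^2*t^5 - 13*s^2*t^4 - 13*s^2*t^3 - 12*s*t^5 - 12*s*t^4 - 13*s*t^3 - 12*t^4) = s^5*t^2 + s^5 + s^4*t^2 + 9*s^4*t - 3*s^4 - 13*s^3*t^4 + 3*s^3*t^2 - 23*s^3*t - 12*s^2*t^5 - 13*s^2*t^4 - 45*s^2*t^3 - 9*s^2*t^2 - 12*s*t^5 - 40*s*t^4 + 83*s*t^3 + 72*t^4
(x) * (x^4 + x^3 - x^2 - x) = x^5 + x^4 - x^3 - x^2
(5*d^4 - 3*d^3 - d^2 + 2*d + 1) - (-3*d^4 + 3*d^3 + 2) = 8*d^4 - 6*d^3 - d^2 + 2*d - 1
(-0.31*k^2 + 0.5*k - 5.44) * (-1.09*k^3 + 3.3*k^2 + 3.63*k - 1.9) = 0.3379*k^5 - 1.568*k^4 + 6.4543*k^3 - 15.548*k^2 - 20.6972*k + 10.336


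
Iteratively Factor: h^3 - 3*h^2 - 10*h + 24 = (h + 3)*(h^2 - 6*h + 8) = (h - 2)*(h + 3)*(h - 4)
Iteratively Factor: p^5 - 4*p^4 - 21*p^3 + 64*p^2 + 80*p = (p - 4)*(p^4 - 21*p^2 - 20*p) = (p - 5)*(p - 4)*(p^3 + 5*p^2 + 4*p) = (p - 5)*(p - 4)*(p + 1)*(p^2 + 4*p) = (p - 5)*(p - 4)*(p + 1)*(p + 4)*(p)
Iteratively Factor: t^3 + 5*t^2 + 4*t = (t + 1)*(t^2 + 4*t) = t*(t + 1)*(t + 4)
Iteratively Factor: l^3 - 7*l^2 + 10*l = (l)*(l^2 - 7*l + 10) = l*(l - 2)*(l - 5)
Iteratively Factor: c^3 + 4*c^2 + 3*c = (c + 3)*(c^2 + c) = c*(c + 3)*(c + 1)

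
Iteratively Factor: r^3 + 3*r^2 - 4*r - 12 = (r + 3)*(r^2 - 4) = (r + 2)*(r + 3)*(r - 2)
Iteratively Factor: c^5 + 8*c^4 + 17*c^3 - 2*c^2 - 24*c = (c + 4)*(c^4 + 4*c^3 + c^2 - 6*c) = (c - 1)*(c + 4)*(c^3 + 5*c^2 + 6*c) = (c - 1)*(c + 3)*(c + 4)*(c^2 + 2*c) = c*(c - 1)*(c + 3)*(c + 4)*(c + 2)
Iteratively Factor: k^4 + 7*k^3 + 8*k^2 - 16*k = (k + 4)*(k^3 + 3*k^2 - 4*k) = k*(k + 4)*(k^2 + 3*k - 4) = k*(k + 4)^2*(k - 1)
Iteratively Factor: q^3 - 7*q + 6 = (q - 1)*(q^2 + q - 6) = (q - 1)*(q + 3)*(q - 2)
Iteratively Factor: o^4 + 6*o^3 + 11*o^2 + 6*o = (o + 1)*(o^3 + 5*o^2 + 6*o) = o*(o + 1)*(o^2 + 5*o + 6) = o*(o + 1)*(o + 3)*(o + 2)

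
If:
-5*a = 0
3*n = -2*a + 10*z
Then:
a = 0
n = 10*z/3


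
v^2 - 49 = (v - 7)*(v + 7)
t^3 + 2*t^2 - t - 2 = (t - 1)*(t + 1)*(t + 2)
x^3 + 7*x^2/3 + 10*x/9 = x*(x + 2/3)*(x + 5/3)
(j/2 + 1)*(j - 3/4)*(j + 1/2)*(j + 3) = j^4/2 + 19*j^3/8 + 35*j^2/16 - 27*j/16 - 9/8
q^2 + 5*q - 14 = (q - 2)*(q + 7)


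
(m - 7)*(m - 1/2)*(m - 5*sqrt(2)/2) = m^3 - 15*m^2/2 - 5*sqrt(2)*m^2/2 + 7*m/2 + 75*sqrt(2)*m/4 - 35*sqrt(2)/4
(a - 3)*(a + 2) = a^2 - a - 6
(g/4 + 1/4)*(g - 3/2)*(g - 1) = g^3/4 - 3*g^2/8 - g/4 + 3/8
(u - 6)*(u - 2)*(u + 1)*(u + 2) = u^4 - 5*u^3 - 10*u^2 + 20*u + 24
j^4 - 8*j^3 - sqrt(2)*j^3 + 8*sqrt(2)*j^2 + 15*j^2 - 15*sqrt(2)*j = j*(j - 5)*(j - 3)*(j - sqrt(2))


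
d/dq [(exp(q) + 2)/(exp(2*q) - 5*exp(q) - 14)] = -exp(q)/(exp(2*q) - 14*exp(q) + 49)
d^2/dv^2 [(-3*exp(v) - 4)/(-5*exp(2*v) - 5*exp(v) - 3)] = (75*exp(4*v) + 325*exp(3*v) + 30*exp(2*v) - 185*exp(v) - 33)*exp(v)/(125*exp(6*v) + 375*exp(5*v) + 600*exp(4*v) + 575*exp(3*v) + 360*exp(2*v) + 135*exp(v) + 27)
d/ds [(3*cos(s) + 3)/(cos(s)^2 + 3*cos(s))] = 3*(sin(s) + 3*sin(s)/cos(s)^2 + 2*tan(s))/(cos(s) + 3)^2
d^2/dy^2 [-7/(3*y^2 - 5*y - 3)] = 14*(-9*y^2 + 15*y + (6*y - 5)^2 + 9)/(-3*y^2 + 5*y + 3)^3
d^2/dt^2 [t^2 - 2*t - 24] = 2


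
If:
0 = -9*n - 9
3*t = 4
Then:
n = -1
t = 4/3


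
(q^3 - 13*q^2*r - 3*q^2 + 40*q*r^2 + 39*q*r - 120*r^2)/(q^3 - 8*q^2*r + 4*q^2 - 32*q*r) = (q^2 - 5*q*r - 3*q + 15*r)/(q*(q + 4))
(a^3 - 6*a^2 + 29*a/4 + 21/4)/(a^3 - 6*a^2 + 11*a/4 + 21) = (2*a^2 - 5*a - 3)/(2*a^2 - 5*a - 12)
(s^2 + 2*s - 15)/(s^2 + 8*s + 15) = (s - 3)/(s + 3)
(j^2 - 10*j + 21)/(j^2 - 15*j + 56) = (j - 3)/(j - 8)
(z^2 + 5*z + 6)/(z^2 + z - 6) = (z + 2)/(z - 2)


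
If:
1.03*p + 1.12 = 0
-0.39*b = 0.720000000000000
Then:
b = -1.85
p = -1.09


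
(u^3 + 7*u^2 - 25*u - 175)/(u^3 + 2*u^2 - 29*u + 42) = (u^2 - 25)/(u^2 - 5*u + 6)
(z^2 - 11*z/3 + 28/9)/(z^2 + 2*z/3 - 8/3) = (z - 7/3)/(z + 2)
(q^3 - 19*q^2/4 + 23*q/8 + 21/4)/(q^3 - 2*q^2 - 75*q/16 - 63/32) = 4*(q - 2)/(4*q + 3)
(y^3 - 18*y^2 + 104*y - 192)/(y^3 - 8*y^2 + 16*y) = (y^2 - 14*y + 48)/(y*(y - 4))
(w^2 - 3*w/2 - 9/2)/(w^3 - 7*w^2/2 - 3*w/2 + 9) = 1/(w - 2)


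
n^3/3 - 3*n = n*(n/3 + 1)*(n - 3)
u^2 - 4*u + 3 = (u - 3)*(u - 1)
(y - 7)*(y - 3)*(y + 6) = y^3 - 4*y^2 - 39*y + 126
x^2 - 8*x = x*(x - 8)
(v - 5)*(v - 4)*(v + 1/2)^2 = v^4 - 8*v^3 + 45*v^2/4 + 71*v/4 + 5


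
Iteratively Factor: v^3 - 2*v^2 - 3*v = (v)*(v^2 - 2*v - 3) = v*(v + 1)*(v - 3)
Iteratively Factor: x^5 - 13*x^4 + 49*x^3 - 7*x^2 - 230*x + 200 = (x - 4)*(x^4 - 9*x^3 + 13*x^2 + 45*x - 50) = (x - 5)*(x - 4)*(x^3 - 4*x^2 - 7*x + 10) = (x - 5)*(x - 4)*(x + 2)*(x^2 - 6*x + 5) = (x - 5)*(x - 4)*(x - 1)*(x + 2)*(x - 5)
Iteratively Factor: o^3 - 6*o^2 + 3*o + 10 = (o - 2)*(o^2 - 4*o - 5) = (o - 2)*(o + 1)*(o - 5)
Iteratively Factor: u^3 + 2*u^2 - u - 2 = (u + 1)*(u^2 + u - 2) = (u - 1)*(u + 1)*(u + 2)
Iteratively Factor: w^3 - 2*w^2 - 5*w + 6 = (w - 1)*(w^2 - w - 6) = (w - 1)*(w + 2)*(w - 3)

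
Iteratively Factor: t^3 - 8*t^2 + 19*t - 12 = (t - 4)*(t^2 - 4*t + 3) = (t - 4)*(t - 3)*(t - 1)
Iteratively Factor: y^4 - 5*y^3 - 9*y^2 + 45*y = (y - 3)*(y^3 - 2*y^2 - 15*y) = (y - 3)*(y + 3)*(y^2 - 5*y) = (y - 5)*(y - 3)*(y + 3)*(y)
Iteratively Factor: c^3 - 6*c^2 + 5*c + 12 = (c - 3)*(c^2 - 3*c - 4) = (c - 4)*(c - 3)*(c + 1)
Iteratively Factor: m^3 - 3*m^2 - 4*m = (m + 1)*(m^2 - 4*m) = m*(m + 1)*(m - 4)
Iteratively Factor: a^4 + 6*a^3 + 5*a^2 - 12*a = (a + 3)*(a^3 + 3*a^2 - 4*a) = (a - 1)*(a + 3)*(a^2 + 4*a) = (a - 1)*(a + 3)*(a + 4)*(a)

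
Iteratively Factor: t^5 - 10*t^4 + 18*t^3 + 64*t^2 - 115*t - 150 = (t + 2)*(t^4 - 12*t^3 + 42*t^2 - 20*t - 75) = (t + 1)*(t + 2)*(t^3 - 13*t^2 + 55*t - 75) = (t - 3)*(t + 1)*(t + 2)*(t^2 - 10*t + 25) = (t - 5)*(t - 3)*(t + 1)*(t + 2)*(t - 5)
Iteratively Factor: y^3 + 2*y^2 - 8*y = (y)*(y^2 + 2*y - 8) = y*(y - 2)*(y + 4)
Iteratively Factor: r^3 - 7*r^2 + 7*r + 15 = (r - 5)*(r^2 - 2*r - 3) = (r - 5)*(r + 1)*(r - 3)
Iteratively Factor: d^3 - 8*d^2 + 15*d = (d - 3)*(d^2 - 5*d) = (d - 5)*(d - 3)*(d)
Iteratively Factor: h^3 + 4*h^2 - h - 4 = (h - 1)*(h^2 + 5*h + 4) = (h - 1)*(h + 1)*(h + 4)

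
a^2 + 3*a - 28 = (a - 4)*(a + 7)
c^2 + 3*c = c*(c + 3)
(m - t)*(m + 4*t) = m^2 + 3*m*t - 4*t^2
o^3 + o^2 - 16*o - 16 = (o - 4)*(o + 1)*(o + 4)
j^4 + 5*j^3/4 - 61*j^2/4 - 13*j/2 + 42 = (j - 3)*(j - 7/4)*(j + 2)*(j + 4)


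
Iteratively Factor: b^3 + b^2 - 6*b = (b)*(b^2 + b - 6) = b*(b + 3)*(b - 2)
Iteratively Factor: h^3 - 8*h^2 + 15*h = (h - 3)*(h^2 - 5*h) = (h - 5)*(h - 3)*(h)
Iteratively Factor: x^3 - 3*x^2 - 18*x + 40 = (x + 4)*(x^2 - 7*x + 10) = (x - 5)*(x + 4)*(x - 2)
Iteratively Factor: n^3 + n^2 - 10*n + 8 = (n + 4)*(n^2 - 3*n + 2) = (n - 2)*(n + 4)*(n - 1)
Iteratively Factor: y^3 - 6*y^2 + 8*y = (y - 2)*(y^2 - 4*y) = y*(y - 2)*(y - 4)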